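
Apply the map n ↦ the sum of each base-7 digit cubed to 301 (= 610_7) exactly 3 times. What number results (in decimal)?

301 = (6,1,0)_7 → 6³ + 1³ + 0³ = 217
217 = (4,3,0)_7 → 4³ + 3³ + 0³ = 91
91 = (1,6,0)_7 → 1³ + 6³ + 0³ = 217

217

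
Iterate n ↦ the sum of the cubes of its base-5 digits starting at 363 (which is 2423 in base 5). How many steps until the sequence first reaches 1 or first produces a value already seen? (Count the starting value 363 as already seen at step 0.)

10

363 = (2,4,2,3)_5 → 2³ + 4³ + 2³ + 3³ = 8 + 64 + 8 + 27 = 107
107 = (4,1,2)_5 → 4³ + 1³ + 2³ = 64 + 1 + 8 = 73
73 = (2,4,3)_5 → 2³ + 4³ + 3³ = 8 + 64 + 27 = 99
99 = (3,4,4)_5 → 3³ + 4³ + 4³ = 27 + 64 + 64 = 155
155 = (1,1,1,0)_5 → 1³ + 1³ + 1³ + 0³ = 1 + 1 + 1 + 0 = 3
3 = (3)_5 → 3³ = 27
27 = (1,0,2)_5 → 1³ + 0³ + 2³ = 1 + 0 + 8 = 9
9 = (1,4)_5 → 1³ + 4³ = 1 + 64 = 65
65 = (2,3,0)_5 → 2³ + 3³ + 0³ = 8 + 27 + 0 = 35
35 = (1,2,0)_5 → 1³ + 2³ + 0³ = 1 + 8 + 0 = 9  — 9 repeats.
That took 10 steps.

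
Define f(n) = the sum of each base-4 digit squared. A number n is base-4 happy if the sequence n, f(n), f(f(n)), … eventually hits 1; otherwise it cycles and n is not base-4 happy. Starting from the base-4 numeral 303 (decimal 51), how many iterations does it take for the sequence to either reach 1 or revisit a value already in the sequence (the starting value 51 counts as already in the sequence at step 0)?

51 = (3,0,3)_4 → 3² + 0² + 3² = 9 + 0 + 9 = 18
18 = (1,0,2)_4 → 1² + 0² + 2² = 1 + 0 + 4 = 5
5 = (1,1)_4 → 1² + 1² = 1 + 1 = 2
2 = (2)_4 → 2² = 4
4 = (1,0)_4 → 1² + 0² = 1 + 0 = 1  — reached 1.
That took 5 steps.

5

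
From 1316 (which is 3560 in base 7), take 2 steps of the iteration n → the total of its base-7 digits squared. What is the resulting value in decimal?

10

1316 = (3,5,6,0)_7 → 3² + 5² + 6² + 0² = 70
70 = (1,3,0)_7 → 1² + 3² + 0² = 10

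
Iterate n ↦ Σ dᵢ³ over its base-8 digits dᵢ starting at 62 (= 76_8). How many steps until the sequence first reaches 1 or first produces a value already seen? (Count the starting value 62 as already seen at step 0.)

6

62 = (7,6)_8 → 559
559 = (1,0,5,7)_8 → 469
469 = (7,2,5)_8 → 476
476 = (7,3,4)_8 → 434
434 = (6,6,2)_8 → 440
440 = (6,7,0)_8 → 559  — 559 repeats.
That took 6 steps.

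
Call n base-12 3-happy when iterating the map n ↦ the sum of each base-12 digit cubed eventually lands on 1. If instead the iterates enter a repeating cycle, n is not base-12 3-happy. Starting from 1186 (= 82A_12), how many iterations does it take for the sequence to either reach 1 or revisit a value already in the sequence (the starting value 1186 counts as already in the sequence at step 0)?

3

1186 = (8,2,10)_12 → 8³ + 2³ + 10³ = 1520
1520 = (10,6,8)_12 → 10³ + 6³ + 8³ = 1728
1728 = (1,0,0,0)_12 → 1³ + 0³ + 0³ + 0³ = 1  — reached 1.
That took 3 steps.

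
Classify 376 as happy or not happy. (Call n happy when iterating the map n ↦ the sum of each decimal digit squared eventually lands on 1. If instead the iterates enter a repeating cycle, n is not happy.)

376 → 3² + 7² + 6² = 94
94 → 9² + 4² = 97
97 → 9² + 7² = 130
130 → 1² + 3² + 0² = 10
10 → 1² + 0² = 1  — reached 1.

happy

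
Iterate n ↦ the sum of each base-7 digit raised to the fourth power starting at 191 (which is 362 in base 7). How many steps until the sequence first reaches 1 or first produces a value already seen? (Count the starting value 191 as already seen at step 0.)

15

191 = (3,6,2)_7 → 3⁴ + 6⁴ + 2⁴ = 81 + 1296 + 16 = 1393
1393 = (4,0,3,0)_7 → 4⁴ + 0⁴ + 3⁴ + 0⁴ = 256 + 0 + 81 + 0 = 337
337 = (6,6,1)_7 → 6⁴ + 6⁴ + 1⁴ = 1296 + 1296 + 1 = 2593
2593 = (1,0,3,6,3)_7 → 1⁴ + 0⁴ + 3⁴ + 6⁴ + 3⁴ = 1 + 0 + 81 + 1296 + 81 = 1459
1459 = (4,1,5,3)_7 → 4⁴ + 1⁴ + 5⁴ + 3⁴ = 256 + 1 + 625 + 81 = 963
963 = (2,5,4,4)_7 → 2⁴ + 5⁴ + 4⁴ + 4⁴ = 16 + 625 + 256 + 256 = 1153
1153 = (3,2,3,5)_7 → 3⁴ + 2⁴ + 3⁴ + 5⁴ = 81 + 16 + 81 + 625 = 803
803 = (2,2,2,5)_7 → 2⁴ + 2⁴ + 2⁴ + 5⁴ = 16 + 16 + 16 + 625 = 673
673 = (1,6,5,1)_7 → 1⁴ + 6⁴ + 5⁴ + 1⁴ = 1 + 1296 + 625 + 1 = 1923
1923 = (5,4,1,5)_7 → 5⁴ + 4⁴ + 1⁴ + 5⁴ = 625 + 256 + 1 + 625 = 1507
1507 = (4,2,5,2)_7 → 4⁴ + 2⁴ + 5⁴ + 2⁴ = 256 + 16 + 625 + 16 = 913
913 = (2,4,4,3)_7 → 2⁴ + 4⁴ + 4⁴ + 3⁴ = 16 + 256 + 256 + 81 = 609
609 = (1,5,3,0)_7 → 1⁴ + 5⁴ + 3⁴ + 0⁴ = 1 + 625 + 81 + 0 = 707
707 = (2,0,3,0)_7 → 2⁴ + 0⁴ + 3⁴ + 0⁴ = 16 + 0 + 81 + 0 = 97
97 = (1,6,6)_7 → 1⁴ + 6⁴ + 6⁴ = 1 + 1296 + 1296 = 2593  — 2593 repeats.
That took 15 steps.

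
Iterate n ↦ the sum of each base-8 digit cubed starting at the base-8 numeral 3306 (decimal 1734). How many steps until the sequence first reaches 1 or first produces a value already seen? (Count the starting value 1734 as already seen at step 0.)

1734 = (3,3,0,6)_8 → 3³ + 3³ + 0³ + 6³ = 27 + 27 + 0 + 216 = 270
270 = (4,1,6)_8 → 4³ + 1³ + 6³ = 64 + 1 + 216 = 281
281 = (4,3,1)_8 → 4³ + 3³ + 1³ = 64 + 27 + 1 = 92
92 = (1,3,4)_8 → 1³ + 3³ + 4³ = 1 + 27 + 64 = 92  — 92 repeats.
That took 4 steps.

4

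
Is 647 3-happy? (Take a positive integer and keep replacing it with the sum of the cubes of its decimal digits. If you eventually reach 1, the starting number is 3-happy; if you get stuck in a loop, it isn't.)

647 → 623
623 → 251
251 → 134
134 → 92
92 → 737
737 → 713
713 → 371
371 → 371  — 371 already seen; the sequence cycles without reaching 1.

not 3-happy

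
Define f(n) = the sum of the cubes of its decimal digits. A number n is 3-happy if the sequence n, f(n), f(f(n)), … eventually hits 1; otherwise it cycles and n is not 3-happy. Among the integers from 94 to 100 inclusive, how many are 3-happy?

1

94: 94 → 793 → 1099 → 1459 → 919 → 1459  (repeats 1459)
95: 95 → 854 → 701 → 344 → 155 → 251 → 134 → 92 → 737 → 713 → 371 → 371  (repeats 371)
96: 96 → 945 → 918 → 1242 → 81 → 513 → 153 → 153  (repeats 153)
97: 97 → 1072 → 352 → 160 → 217 → 352  (repeats 352)
98: 98 → 1241 → 74 → 407 → 407  (repeats 407)
99: 99 → 1458 → 702 → 351 → 153 → 153  (repeats 153)
100: 100 → 1  (reaches 1)
3-happy: 100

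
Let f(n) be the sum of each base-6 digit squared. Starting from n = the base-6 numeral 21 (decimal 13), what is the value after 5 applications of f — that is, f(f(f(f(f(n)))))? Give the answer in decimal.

13 = (2,1)_6 → 2² + 1² = 4 + 1 = 5
5 = (5)_6 → 5² = 25
25 = (4,1)_6 → 4² + 1² = 16 + 1 = 17
17 = (2,5)_6 → 2² + 5² = 4 + 25 = 29
29 = (4,5)_6 → 4² + 5² = 16 + 25 = 41

41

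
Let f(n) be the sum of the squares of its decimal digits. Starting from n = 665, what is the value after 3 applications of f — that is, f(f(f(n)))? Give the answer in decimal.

665 → 6² + 6² + 5² = 36 + 36 + 25 = 97
97 → 9² + 7² = 81 + 49 = 130
130 → 1² + 3² + 0² = 1 + 9 + 0 = 10

10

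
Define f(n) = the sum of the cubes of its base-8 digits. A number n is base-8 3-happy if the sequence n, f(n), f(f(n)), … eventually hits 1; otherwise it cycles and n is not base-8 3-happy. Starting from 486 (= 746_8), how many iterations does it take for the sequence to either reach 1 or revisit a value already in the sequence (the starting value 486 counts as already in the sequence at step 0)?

486 = (7,4,6)_8 → 7³ + 4³ + 6³ = 623
623 = (1,1,5,7)_8 → 1³ + 1³ + 5³ + 7³ = 470
470 = (7,2,6)_8 → 7³ + 2³ + 6³ = 567
567 = (1,0,6,7)_8 → 1³ + 0³ + 6³ + 7³ = 560
560 = (1,0,6,0)_8 → 1³ + 0³ + 6³ + 0³ = 217
217 = (3,3,1)_8 → 3³ + 3³ + 1³ = 55
55 = (6,7)_8 → 6³ + 7³ = 559
559 = (1,0,5,7)_8 → 1³ + 0³ + 5³ + 7³ = 469
469 = (7,2,5)_8 → 7³ + 2³ + 5³ = 476
476 = (7,3,4)_8 → 7³ + 3³ + 4³ = 434
434 = (6,6,2)_8 → 6³ + 6³ + 2³ = 440
440 = (6,7,0)_8 → 6³ + 7³ + 0³ = 559  — 559 repeats.
That took 12 steps.

12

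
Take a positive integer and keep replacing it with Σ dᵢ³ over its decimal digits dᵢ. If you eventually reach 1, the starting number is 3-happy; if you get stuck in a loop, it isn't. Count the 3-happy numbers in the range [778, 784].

778: 778 → 1198 → 1243 → 100 → 1  — 3-happy
779: 779 → 1415 → 191 → 731 → 371 → 371  — not 3-happy
780: 780 → 855 → 762 → 567 → 684 → 792 → 1080 → 513 → 153 → 153  — not 3-happy
781: 781 → 856 → 853 → 664 → 496 → 1009 → 730 → 370 → 370  — not 3-happy
782: 782 → 863 → 755 → 593 → 881 → 1025 → 134 → 92 → 737 → 713 → 371 → 371  — not 3-happy
783: 783 → 882 → 1032 → 36 → 243 → 99 → 1458 → 702 → 351 → 153 → 153  — not 3-happy
784: 784 → 919 → 1459 → 919  — not 3-happy
3-happy: 778

1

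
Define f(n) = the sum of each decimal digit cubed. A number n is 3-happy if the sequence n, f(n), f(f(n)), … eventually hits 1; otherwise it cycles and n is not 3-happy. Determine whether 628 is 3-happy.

not 3-happy

628 → 6³ + 2³ + 8³ = 216 + 8 + 512 = 736
736 → 7³ + 3³ + 6³ = 343 + 27 + 216 = 586
586 → 5³ + 8³ + 6³ = 125 + 512 + 216 = 853
853 → 8³ + 5³ + 3³ = 512 + 125 + 27 = 664
664 → 6³ + 6³ + 4³ = 216 + 216 + 64 = 496
496 → 4³ + 9³ + 6³ = 64 + 729 + 216 = 1009
1009 → 1³ + 0³ + 0³ + 9³ = 1 + 0 + 0 + 729 = 730
730 → 7³ + 3³ + 0³ = 343 + 27 + 0 = 370
370 → 3³ + 7³ + 0³ = 27 + 343 + 0 = 370  — 370 already seen; the sequence cycles without reaching 1.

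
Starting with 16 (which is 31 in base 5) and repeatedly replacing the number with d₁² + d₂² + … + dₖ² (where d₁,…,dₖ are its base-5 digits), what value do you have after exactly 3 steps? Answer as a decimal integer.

16

16 = (3,1)_5 → 3² + 1² = 9 + 1 = 10
10 = (2,0)_5 → 2² + 0² = 4 + 0 = 4
4 = (4)_5 → 4² = 16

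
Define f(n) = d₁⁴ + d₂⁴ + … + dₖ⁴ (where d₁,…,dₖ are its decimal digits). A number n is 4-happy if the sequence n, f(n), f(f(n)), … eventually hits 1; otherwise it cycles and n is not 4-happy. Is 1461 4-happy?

not 4-happy

1461 → 1⁴ + 4⁴ + 6⁴ + 1⁴ = 1554
1554 → 1⁴ + 5⁴ + 5⁴ + 4⁴ = 1507
1507 → 1⁴ + 5⁴ + 0⁴ + 7⁴ = 3027
3027 → 3⁴ + 0⁴ + 2⁴ + 7⁴ = 2498
2498 → 2⁴ + 4⁴ + 9⁴ + 8⁴ = 10929
10929 → 1⁴ + 0⁴ + 9⁴ + 2⁴ + 9⁴ = 13139
13139 → 1⁴ + 3⁴ + 1⁴ + 3⁴ + 9⁴ = 6725
6725 → 6⁴ + 7⁴ + 2⁴ + 5⁴ = 4338
4338 → 4⁴ + 3⁴ + 3⁴ + 8⁴ = 4514
4514 → 4⁴ + 5⁴ + 1⁴ + 4⁴ = 1138
1138 → 1⁴ + 1⁴ + 3⁴ + 8⁴ = 4179
4179 → 4⁴ + 1⁴ + 7⁴ + 9⁴ = 9219
9219 → 9⁴ + 2⁴ + 1⁴ + 9⁴ = 13139  — 13139 already seen; the sequence cycles without reaching 1.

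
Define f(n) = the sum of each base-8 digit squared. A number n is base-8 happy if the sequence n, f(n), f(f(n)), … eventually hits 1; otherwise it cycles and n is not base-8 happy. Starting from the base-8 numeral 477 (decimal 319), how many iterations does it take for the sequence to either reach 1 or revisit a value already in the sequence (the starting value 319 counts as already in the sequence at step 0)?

5

319 = (4,7,7)_8 → 4² + 7² + 7² = 16 + 49 + 49 = 114
114 = (1,6,2)_8 → 1² + 6² + 2² = 1 + 36 + 4 = 41
41 = (5,1)_8 → 5² + 1² = 25 + 1 = 26
26 = (3,2)_8 → 3² + 2² = 9 + 4 = 13
13 = (1,5)_8 → 1² + 5² = 1 + 25 = 26  — 26 repeats.
That took 5 steps.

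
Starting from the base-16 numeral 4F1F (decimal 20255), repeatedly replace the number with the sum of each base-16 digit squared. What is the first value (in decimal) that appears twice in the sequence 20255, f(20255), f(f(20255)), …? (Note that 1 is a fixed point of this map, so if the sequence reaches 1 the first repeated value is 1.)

20255 = (4,15,1,15)_16 → 467
467 = (1,13,3)_16 → 179
179 = (11,3)_16 → 130
130 = (8,2)_16 → 68
68 = (4,4)_16 → 32
32 = (2,0)_16 → 4
4 = (4)_16 → 16
16 = (1,0)_16 → 1  — reached the fixed point 1.
1 → 1, so 1 is the first repeated value.

1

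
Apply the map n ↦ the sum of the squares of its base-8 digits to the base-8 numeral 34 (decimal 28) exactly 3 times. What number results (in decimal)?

28 = (3,4)_8 → 25
25 = (3,1)_8 → 10
10 = (1,2)_8 → 5

5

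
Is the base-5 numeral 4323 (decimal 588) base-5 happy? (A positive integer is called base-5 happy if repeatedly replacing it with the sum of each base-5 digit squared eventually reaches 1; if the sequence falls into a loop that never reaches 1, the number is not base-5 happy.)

588 = (4,3,2,3)_5 → 4² + 3² + 2² + 3² = 38
38 = (1,2,3)_5 → 1² + 2² + 3² = 14
14 = (2,4)_5 → 2² + 4² = 20
20 = (4,0)_5 → 4² + 0² = 16
16 = (3,1)_5 → 3² + 1² = 10
10 = (2,0)_5 → 2² + 0² = 4
4 = (4)_5 → 4² = 16  — 16 already seen; the sequence cycles without reaching 1.

not base-5 happy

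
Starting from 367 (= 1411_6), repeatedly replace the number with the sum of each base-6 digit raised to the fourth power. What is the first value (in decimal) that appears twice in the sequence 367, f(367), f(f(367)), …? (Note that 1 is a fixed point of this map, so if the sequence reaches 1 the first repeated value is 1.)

259

367 = (1,4,1,1)_6 → 259
259 = (1,1,1,1)_6 → 4
4 = (4)_6 → 256
256 = (1,1,0,4)_6 → 258
258 = (1,1,1,0)_6 → 3
3 = (3)_6 → 81
81 = (2,1,3)_6 → 98
98 = (2,4,2)_6 → 288
288 = (1,2,0,0)_6 → 17
17 = (2,5)_6 → 641
641 = (2,5,4,5)_6 → 1522
1522 = (1,1,0,1,4)_6 → 259  — 259 already appeared earlier.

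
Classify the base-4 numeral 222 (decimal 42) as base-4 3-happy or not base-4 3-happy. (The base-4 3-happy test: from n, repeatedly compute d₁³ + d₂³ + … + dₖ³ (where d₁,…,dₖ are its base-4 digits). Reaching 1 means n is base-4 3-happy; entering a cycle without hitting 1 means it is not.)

42 = (2,2,2)_4 → 2³ + 2³ + 2³ = 8 + 8 + 8 = 24
24 = (1,2,0)_4 → 1³ + 2³ + 0³ = 1 + 8 + 0 = 9
9 = (2,1)_4 → 2³ + 1³ = 8 + 1 = 9  — 9 already seen; the sequence cycles without reaching 1.

not base-4 3-happy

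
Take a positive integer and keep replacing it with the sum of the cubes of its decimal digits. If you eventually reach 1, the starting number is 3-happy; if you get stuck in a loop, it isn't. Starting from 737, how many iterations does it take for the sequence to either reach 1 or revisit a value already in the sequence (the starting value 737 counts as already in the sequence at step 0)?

3

737 → 7³ + 3³ + 7³ = 343 + 27 + 343 = 713
713 → 7³ + 1³ + 3³ = 343 + 1 + 27 = 371
371 → 3³ + 7³ + 1³ = 27 + 343 + 1 = 371  — 371 repeats.
That took 3 steps.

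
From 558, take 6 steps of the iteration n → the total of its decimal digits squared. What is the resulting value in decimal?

58

558 → 114
114 → 18
18 → 65
65 → 61
61 → 37
37 → 58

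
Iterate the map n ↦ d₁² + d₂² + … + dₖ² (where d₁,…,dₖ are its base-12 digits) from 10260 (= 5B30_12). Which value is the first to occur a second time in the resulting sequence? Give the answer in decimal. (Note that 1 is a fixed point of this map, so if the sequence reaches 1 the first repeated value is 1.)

104

10260 = (5,11,3,0)_12 → 5² + 11² + 3² + 0² = 155
155 = (1,0,11)_12 → 1² + 0² + 11² = 122
122 = (10,2)_12 → 10² + 2² = 104
104 = (8,8)_12 → 8² + 8² = 128
128 = (10,8)_12 → 10² + 8² = 164
164 = (1,1,8)_12 → 1² + 1² + 8² = 66
66 = (5,6)_12 → 5² + 6² = 61
61 = (5,1)_12 → 5² + 1² = 26
26 = (2,2)_12 → 2² + 2² = 8
8 = (8)_12 → 8² = 64
64 = (5,4)_12 → 5² + 4² = 41
41 = (3,5)_12 → 3² + 5² = 34
34 = (2,10)_12 → 2² + 10² = 104  — 104 already appeared earlier.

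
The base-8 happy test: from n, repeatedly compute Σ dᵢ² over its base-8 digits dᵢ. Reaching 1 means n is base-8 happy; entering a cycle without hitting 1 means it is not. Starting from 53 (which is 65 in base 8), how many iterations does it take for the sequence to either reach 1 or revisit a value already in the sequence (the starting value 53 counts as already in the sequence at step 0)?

53 = (6,5)_8 → 61
61 = (7,5)_8 → 74
74 = (1,1,2)_8 → 6
6 = (6)_8 → 36
36 = (4,4)_8 → 32
32 = (4,0)_8 → 16
16 = (2,0)_8 → 4
4 = (4)_8 → 16  — 16 repeats.
That took 8 steps.

8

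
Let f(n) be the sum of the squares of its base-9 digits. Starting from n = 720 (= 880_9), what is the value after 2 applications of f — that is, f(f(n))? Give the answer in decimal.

720 = (8,8,0)_9 → 8² + 8² + 0² = 128
128 = (1,5,2)_9 → 1² + 5² + 2² = 30

30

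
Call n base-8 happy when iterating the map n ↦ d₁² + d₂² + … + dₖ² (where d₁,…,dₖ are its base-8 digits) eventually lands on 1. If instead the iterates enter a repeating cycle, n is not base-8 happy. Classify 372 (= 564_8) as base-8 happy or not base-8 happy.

base-8 happy

372 = (5,6,4)_8 → 5² + 6² + 4² = 77
77 = (1,1,5)_8 → 1² + 1² + 5² = 27
27 = (3,3)_8 → 3² + 3² = 18
18 = (2,2)_8 → 2² + 2² = 8
8 = (1,0)_8 → 1² + 0² = 1  — reached 1.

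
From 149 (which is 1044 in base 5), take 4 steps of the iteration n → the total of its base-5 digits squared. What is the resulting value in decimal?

1

149 = (1,0,4,4)_5 → 1² + 0² + 4² + 4² = 33
33 = (1,1,3)_5 → 1² + 1² + 3² = 11
11 = (2,1)_5 → 2² + 1² = 5
5 = (1,0)_5 → 1² + 0² = 1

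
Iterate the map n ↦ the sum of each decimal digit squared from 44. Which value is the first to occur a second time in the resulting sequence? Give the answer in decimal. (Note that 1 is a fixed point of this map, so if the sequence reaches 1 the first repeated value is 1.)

1

44 → 4² + 4² = 32
32 → 3² + 2² = 13
13 → 1² + 3² = 10
10 → 1² + 0² = 1  — reached the fixed point 1.
1 → 1, so 1 is the first repeated value.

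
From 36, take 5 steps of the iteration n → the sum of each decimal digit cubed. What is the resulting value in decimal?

351

36 → 243
243 → 99
99 → 1458
1458 → 702
702 → 351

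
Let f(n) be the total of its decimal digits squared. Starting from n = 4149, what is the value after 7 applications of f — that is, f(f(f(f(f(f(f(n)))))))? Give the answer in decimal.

89

4149 → 114
114 → 18
18 → 65
65 → 61
61 → 37
37 → 58
58 → 89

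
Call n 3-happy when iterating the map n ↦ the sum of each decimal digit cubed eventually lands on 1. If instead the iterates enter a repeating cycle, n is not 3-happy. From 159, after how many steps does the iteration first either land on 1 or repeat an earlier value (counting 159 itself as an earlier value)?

159 → 855
855 → 762
762 → 567
567 → 684
684 → 792
792 → 1080
1080 → 513
513 → 153
153 → 153  — 153 repeats.
That took 9 steps.

9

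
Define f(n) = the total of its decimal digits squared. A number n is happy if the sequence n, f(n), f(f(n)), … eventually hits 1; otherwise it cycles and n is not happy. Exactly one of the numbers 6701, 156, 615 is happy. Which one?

6701

6701: 6701 → 86 → 100 → 1  — reaches 1 (happy)
156: 156 → 62 → 40 → 16 → 37 → 58 → 89 → 145 → 42 → 20 → 4 → 16  — repeats 16 (not happy)
615: 615 → 62 → 40 → 16 → 37 → 58 → 89 → 145 → 42 → 20 → 4 → 16  — repeats 16 (not happy)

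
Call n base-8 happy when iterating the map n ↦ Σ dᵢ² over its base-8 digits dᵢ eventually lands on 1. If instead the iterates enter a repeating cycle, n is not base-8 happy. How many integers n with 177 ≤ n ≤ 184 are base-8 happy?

1

177: 177 → 41 → 26 → 13 → 26  — not base-8 happy
178: 178 → 44 → 41 → 26 → 13 → 26  — not base-8 happy
179: 179 → 49 → 37 → 41 → 26 → 13 → 26  — not base-8 happy
180: 180 → 56 → 49 → 37 → 41 → 26 → 13 → 26  — not base-8 happy
181: 181 → 65 → 2 → 4 → 16 → 4  — not base-8 happy
182: 182 → 76 → 18 → 8 → 1  — base-8 happy
183: 183 → 89 → 11 → 10 → 5 → 25 → 10  — not base-8 happy
184: 184 → 53 → 61 → 74 → 6 → 36 → 32 → 16 → 4 → 16  — not base-8 happy
base-8 happy: 182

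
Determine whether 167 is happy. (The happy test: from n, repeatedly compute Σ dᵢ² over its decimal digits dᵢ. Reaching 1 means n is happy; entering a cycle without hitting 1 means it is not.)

happy

167 → 1² + 6² + 7² = 1 + 36 + 49 = 86
86 → 8² + 6² = 64 + 36 = 100
100 → 1² + 0² + 0² = 1 + 0 + 0 = 1  — reached 1.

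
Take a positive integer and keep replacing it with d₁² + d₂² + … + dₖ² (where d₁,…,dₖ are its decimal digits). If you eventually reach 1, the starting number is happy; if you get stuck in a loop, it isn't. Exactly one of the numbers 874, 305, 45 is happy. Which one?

874

874: 874 → 129 → 86 → 100 → 1  — reaches 1 (happy)
305: 305 → 34 → 25 → 29 → 85 → 89 → 145 → 42 → 20 → 4 → 16 → 37 → 58 → 89  — repeats 89 (not happy)
45: 45 → 41 → 17 → 50 → 25 → 29 → 85 → 89 → 145 → 42 → 20 → 4 → 16 → 37 → 58 → 89  — repeats 89 (not happy)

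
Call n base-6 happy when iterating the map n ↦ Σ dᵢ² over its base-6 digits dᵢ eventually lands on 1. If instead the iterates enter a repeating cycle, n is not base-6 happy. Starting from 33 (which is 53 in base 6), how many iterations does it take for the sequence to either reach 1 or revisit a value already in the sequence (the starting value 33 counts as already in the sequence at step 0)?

10

33 = (5,3)_6 → 5² + 3² = 34
34 = (5,4)_6 → 5² + 4² = 41
41 = (1,0,5)_6 → 1² + 0² + 5² = 26
26 = (4,2)_6 → 4² + 2² = 20
20 = (3,2)_6 → 3² + 2² = 13
13 = (2,1)_6 → 2² + 1² = 5
5 = (5)_6 → 5² = 25
25 = (4,1)_6 → 4² + 1² = 17
17 = (2,5)_6 → 2² + 5² = 29
29 = (4,5)_6 → 4² + 5² = 41  — 41 repeats.
That took 10 steps.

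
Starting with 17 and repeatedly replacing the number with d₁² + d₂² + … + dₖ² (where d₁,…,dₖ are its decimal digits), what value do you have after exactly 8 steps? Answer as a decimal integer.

17 → 1² + 7² = 1 + 49 = 50
50 → 5² + 0² = 25 + 0 = 25
25 → 2² + 5² = 4 + 25 = 29
29 → 2² + 9² = 4 + 81 = 85
85 → 8² + 5² = 64 + 25 = 89
89 → 8² + 9² = 64 + 81 = 145
145 → 1² + 4² + 5² = 1 + 16 + 25 = 42
42 → 4² + 2² = 16 + 4 = 20

20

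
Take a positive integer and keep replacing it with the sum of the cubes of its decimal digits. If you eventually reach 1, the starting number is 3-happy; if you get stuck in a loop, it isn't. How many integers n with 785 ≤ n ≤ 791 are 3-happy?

785: 785 → 980 → 1241 → 74 → 407 → 407  — not 3-happy
786: 786 → 1071 → 345 → 216 → 225 → 141 → 66 → 432 → 99 → 1458 → 702 → 351 → 153 → 153  — not 3-happy
787: 787 → 1198 → 1243 → 100 → 1  — 3-happy
788: 788 → 1367 → 587 → 980 → 1241 → 74 → 407 → 407  — not 3-happy
789: 789 → 1584 → 702 → 351 → 153 → 153  — not 3-happy
790: 790 → 1072 → 352 → 160 → 217 → 352  — not 3-happy
791: 791 → 1073 → 371 → 371  — not 3-happy
3-happy: 787

1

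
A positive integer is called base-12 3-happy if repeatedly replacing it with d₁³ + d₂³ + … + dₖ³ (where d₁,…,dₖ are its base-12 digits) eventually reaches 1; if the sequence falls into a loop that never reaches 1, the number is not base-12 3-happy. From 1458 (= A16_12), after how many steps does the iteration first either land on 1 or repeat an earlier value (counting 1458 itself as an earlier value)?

1458 = (10,1,6)_12 → 1217
1217 = (8,5,5)_12 → 762
762 = (5,3,6)_12 → 368
368 = (2,6,8)_12 → 736
736 = (5,1,4)_12 → 190
190 = (1,3,10)_12 → 1028
1028 = (7,1,8)_12 → 856
856 = (5,11,4)_12 → 1520
1520 = (10,6,8)_12 → 1728
1728 = (1,0,0,0)_12 → 1  — reached 1.
That took 10 steps.

10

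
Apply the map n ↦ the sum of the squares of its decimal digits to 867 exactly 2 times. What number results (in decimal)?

867 → 8² + 6² + 7² = 64 + 36 + 49 = 149
149 → 1² + 4² + 9² = 1 + 16 + 81 = 98

98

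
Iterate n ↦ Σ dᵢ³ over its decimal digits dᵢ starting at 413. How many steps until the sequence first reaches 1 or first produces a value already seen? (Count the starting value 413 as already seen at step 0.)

5

413 → 4³ + 1³ + 3³ = 64 + 1 + 27 = 92
92 → 9³ + 2³ = 729 + 8 = 737
737 → 7³ + 3³ + 7³ = 343 + 27 + 343 = 713
713 → 7³ + 1³ + 3³ = 343 + 1 + 27 = 371
371 → 3³ + 7³ + 1³ = 27 + 343 + 1 = 371  — 371 repeats.
That took 5 steps.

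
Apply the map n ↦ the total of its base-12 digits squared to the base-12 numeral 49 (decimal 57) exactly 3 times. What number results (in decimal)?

57 = (4,9)_12 → 4² + 9² = 97
97 = (8,1)_12 → 8² + 1² = 65
65 = (5,5)_12 → 5² + 5² = 50

50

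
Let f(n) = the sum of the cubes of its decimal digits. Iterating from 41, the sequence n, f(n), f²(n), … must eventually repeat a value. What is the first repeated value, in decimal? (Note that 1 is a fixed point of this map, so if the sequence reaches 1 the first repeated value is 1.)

371

41 → 4³ + 1³ = 64 + 1 = 65
65 → 6³ + 5³ = 216 + 125 = 341
341 → 3³ + 4³ + 1³ = 27 + 64 + 1 = 92
92 → 9³ + 2³ = 729 + 8 = 737
737 → 7³ + 3³ + 7³ = 343 + 27 + 343 = 713
713 → 7³ + 1³ + 3³ = 343 + 1 + 27 = 371
371 → 3³ + 7³ + 1³ = 27 + 343 + 1 = 371  — 371 already appeared earlier.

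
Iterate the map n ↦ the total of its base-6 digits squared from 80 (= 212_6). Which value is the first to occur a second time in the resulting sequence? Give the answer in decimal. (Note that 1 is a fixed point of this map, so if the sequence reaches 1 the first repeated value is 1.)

17

80 = (2,1,2)_6 → 2² + 1² + 2² = 9
9 = (1,3)_6 → 1² + 3² = 10
10 = (1,4)_6 → 1² + 4² = 17
17 = (2,5)_6 → 2² + 5² = 29
29 = (4,5)_6 → 4² + 5² = 41
41 = (1,0,5)_6 → 1² + 0² + 5² = 26
26 = (4,2)_6 → 4² + 2² = 20
20 = (3,2)_6 → 3² + 2² = 13
13 = (2,1)_6 → 2² + 1² = 5
5 = (5)_6 → 5² = 25
25 = (4,1)_6 → 4² + 1² = 17  — 17 already appeared earlier.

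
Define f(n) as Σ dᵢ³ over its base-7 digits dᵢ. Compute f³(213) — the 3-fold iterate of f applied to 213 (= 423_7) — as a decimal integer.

9

213 = (4,2,3)_7 → 4³ + 2³ + 3³ = 64 + 8 + 27 = 99
99 = (2,0,1)_7 → 2³ + 0³ + 1³ = 8 + 0 + 1 = 9
9 = (1,2)_7 → 1³ + 2³ = 1 + 8 = 9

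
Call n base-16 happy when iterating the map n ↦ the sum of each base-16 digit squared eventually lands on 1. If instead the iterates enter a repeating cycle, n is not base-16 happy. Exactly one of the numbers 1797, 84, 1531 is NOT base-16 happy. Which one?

84

1797: 1797 → 74 → 116 → 65 → 17 → 2 → 4 → 16 → 1  — reaches 1 (base-16 happy)
84: 84 → 41 → 85 → 50 → 13 → 169 → 181 → 146 → 85  — repeats 85 (not base-16 happy)
1531: 1531 → 371 → 59 → 130 → 68 → 32 → 4 → 16 → 1  — reaches 1 (base-16 happy)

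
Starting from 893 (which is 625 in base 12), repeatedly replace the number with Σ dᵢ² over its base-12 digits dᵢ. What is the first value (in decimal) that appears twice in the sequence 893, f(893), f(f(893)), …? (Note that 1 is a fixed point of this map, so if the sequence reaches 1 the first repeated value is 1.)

893 = (6,2,5)_12 → 6² + 2² + 5² = 65
65 = (5,5)_12 → 5² + 5² = 50
50 = (4,2)_12 → 4² + 2² = 20
20 = (1,8)_12 → 1² + 8² = 65  — 65 already appeared earlier.

65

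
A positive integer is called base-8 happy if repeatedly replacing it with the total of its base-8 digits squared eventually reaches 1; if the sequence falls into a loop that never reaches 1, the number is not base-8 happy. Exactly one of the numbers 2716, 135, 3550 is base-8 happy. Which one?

3550

2716: 2716 → 54 → 72 → 2 → 4 → 16 → 4  — repeats 4 (not base-8 happy)
135: 135 → 53 → 61 → 74 → 6 → 36 → 32 → 16 → 4 → 16  — repeats 16 (not base-8 happy)
3550: 3550 → 130 → 8 → 1  — reaches 1 (base-8 happy)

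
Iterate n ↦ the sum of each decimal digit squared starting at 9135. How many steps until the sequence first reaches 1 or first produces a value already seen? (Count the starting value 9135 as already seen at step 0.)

12

9135 → 116
116 → 38
38 → 73
73 → 58
58 → 89
89 → 145
145 → 42
42 → 20
20 → 4
4 → 16
16 → 37
37 → 58  — 58 repeats.
That took 12 steps.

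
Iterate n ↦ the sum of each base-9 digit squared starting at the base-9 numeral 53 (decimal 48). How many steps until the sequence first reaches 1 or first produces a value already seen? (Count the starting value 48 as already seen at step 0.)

6

48 = (5,3)_9 → 34
34 = (3,7)_9 → 58
58 = (6,4)_9 → 52
52 = (5,7)_9 → 74
74 = (8,2)_9 → 68
68 = (7,5)_9 → 74  — 74 repeats.
That took 6 steps.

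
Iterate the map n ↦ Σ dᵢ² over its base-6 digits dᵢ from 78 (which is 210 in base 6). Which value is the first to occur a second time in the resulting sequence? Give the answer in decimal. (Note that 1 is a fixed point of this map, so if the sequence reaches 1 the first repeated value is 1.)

5

78 = (2,1,0)_6 → 2² + 1² + 0² = 5
5 = (5)_6 → 5² = 25
25 = (4,1)_6 → 4² + 1² = 17
17 = (2,5)_6 → 2² + 5² = 29
29 = (4,5)_6 → 4² + 5² = 41
41 = (1,0,5)_6 → 1² + 0² + 5² = 26
26 = (4,2)_6 → 4² + 2² = 20
20 = (3,2)_6 → 3² + 2² = 13
13 = (2,1)_6 → 2² + 1² = 5  — 5 already appeared earlier.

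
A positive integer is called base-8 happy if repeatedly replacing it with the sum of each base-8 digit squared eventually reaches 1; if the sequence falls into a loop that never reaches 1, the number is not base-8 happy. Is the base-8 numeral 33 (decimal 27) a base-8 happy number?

27 = (3,3)_8 → 3² + 3² = 18
18 = (2,2)_8 → 2² + 2² = 8
8 = (1,0)_8 → 1² + 0² = 1  — reached 1.

base-8 happy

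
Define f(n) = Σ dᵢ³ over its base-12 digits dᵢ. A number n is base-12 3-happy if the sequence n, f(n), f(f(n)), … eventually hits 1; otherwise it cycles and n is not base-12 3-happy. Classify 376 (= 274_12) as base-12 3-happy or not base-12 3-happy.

not base-12 3-happy

376 = (2,7,4)_12 → 2³ + 7³ + 4³ = 8 + 343 + 64 = 415
415 = (2,10,7)_12 → 2³ + 10³ + 7³ = 8 + 1000 + 343 = 1351
1351 = (9,4,7)_12 → 9³ + 4³ + 7³ = 729 + 64 + 343 = 1136
1136 = (7,10,8)_12 → 7³ + 10³ + 8³ = 343 + 1000 + 512 = 1855
1855 = (1,0,10,7)_12 → 1³ + 0³ + 10³ + 7³ = 1 + 0 + 1000 + 343 = 1344
1344 = (9,4,0)_12 → 9³ + 4³ + 0³ = 729 + 64 + 0 = 793
793 = (5,6,1)_12 → 5³ + 6³ + 1³ = 125 + 216 + 1 = 342
342 = (2,4,6)_12 → 2³ + 4³ + 6³ = 8 + 64 + 216 = 288
288 = (2,0,0)_12 → 2³ + 0³ + 0³ = 8 + 0 + 0 = 8
8 = (8)_12 → 8³ = 512
512 = (3,6,8)_12 → 3³ + 6³ + 8³ = 27 + 216 + 512 = 755
755 = (5,2,11)_12 → 5³ + 2³ + 11³ = 125 + 8 + 1331 = 1464
1464 = (10,2,0)_12 → 10³ + 2³ + 0³ = 1000 + 8 + 0 = 1008
1008 = (7,0,0)_12 → 7³ + 0³ + 0³ = 343 + 0 + 0 = 343
343 = (2,4,7)_12 → 2³ + 4³ + 7³ = 8 + 64 + 343 = 415  — 415 already seen; the sequence cycles without reaching 1.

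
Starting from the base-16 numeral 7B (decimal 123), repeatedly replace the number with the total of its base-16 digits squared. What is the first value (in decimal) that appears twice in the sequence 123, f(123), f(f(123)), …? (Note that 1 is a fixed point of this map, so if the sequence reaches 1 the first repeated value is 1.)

123 = (7,11)_16 → 7² + 11² = 49 + 121 = 170
170 = (10,10)_16 → 10² + 10² = 100 + 100 = 200
200 = (12,8)_16 → 12² + 8² = 144 + 64 = 208
208 = (13,0)_16 → 13² + 0² = 169 + 0 = 169
169 = (10,9)_16 → 10² + 9² = 100 + 81 = 181
181 = (11,5)_16 → 11² + 5² = 121 + 25 = 146
146 = (9,2)_16 → 9² + 2² = 81 + 4 = 85
85 = (5,5)_16 → 5² + 5² = 25 + 25 = 50
50 = (3,2)_16 → 3² + 2² = 9 + 4 = 13
13 = (13)_16 → 13² = 169  — 169 already appeared earlier.

169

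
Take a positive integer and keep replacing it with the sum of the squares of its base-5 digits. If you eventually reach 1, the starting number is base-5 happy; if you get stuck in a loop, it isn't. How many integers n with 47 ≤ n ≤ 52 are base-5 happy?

2

47: 47 → 21 → 17 → 13 → 13  (repeats 13)
48: 48 → 26 → 2 → 4 → 16 → 10 → 4  (repeats 4)
49: 49 → 33 → 11 → 5 → 1  (reaches 1)
50: 50 → 4 → 16 → 10 → 4  (repeats 4)
51: 51 → 5 → 1  (reaches 1)
52: 52 → 8 → 10 → 4 → 16 → 10  (repeats 10)
base-5 happy: 49, 51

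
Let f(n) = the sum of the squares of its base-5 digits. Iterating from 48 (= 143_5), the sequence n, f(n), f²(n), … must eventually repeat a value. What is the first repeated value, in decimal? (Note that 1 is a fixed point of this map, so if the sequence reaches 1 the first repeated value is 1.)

4

48 = (1,4,3)_5 → 1² + 4² + 3² = 1 + 16 + 9 = 26
26 = (1,0,1)_5 → 1² + 0² + 1² = 1 + 0 + 1 = 2
2 = (2)_5 → 2² = 4
4 = (4)_5 → 4² = 16
16 = (3,1)_5 → 3² + 1² = 9 + 1 = 10
10 = (2,0)_5 → 2² + 0² = 4 + 0 = 4  — 4 already appeared earlier.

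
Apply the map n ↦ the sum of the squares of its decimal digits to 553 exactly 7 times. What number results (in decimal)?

553 → 5² + 5² + 3² = 59
59 → 5² + 9² = 106
106 → 1² + 0² + 6² = 37
37 → 3² + 7² = 58
58 → 5² + 8² = 89
89 → 8² + 9² = 145
145 → 1² + 4² + 5² = 42

42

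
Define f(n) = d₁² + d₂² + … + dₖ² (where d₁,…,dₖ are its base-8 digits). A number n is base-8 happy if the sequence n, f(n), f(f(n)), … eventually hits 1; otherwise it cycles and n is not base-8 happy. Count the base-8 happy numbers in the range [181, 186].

1

181: 181 → 65 → 2 → 4 → 16 → 4  (repeats 4)
182: 182 → 76 → 18 → 8 → 1  (reaches 1)
183: 183 → 89 → 11 → 10 → 5 → 25 → 10  (repeats 10)
184: 184 → 53 → 61 → 74 → 6 → 36 → 32 → 16 → 4 → 16  (repeats 16)
185: 185 → 54 → 72 → 2 → 4 → 16 → 4  (repeats 4)
186: 186 → 57 → 50 → 40 → 25 → 10 → 5 → 25  (repeats 25)
base-8 happy: 182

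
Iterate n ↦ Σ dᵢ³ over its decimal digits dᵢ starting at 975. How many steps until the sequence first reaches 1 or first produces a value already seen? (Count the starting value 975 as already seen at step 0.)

10

975 → 9³ + 7³ + 5³ = 729 + 343 + 125 = 1197
1197 → 1³ + 1³ + 9³ + 7³ = 1 + 1 + 729 + 343 = 1074
1074 → 1³ + 0³ + 7³ + 4³ = 1 + 0 + 343 + 64 = 408
408 → 4³ + 0³ + 8³ = 64 + 0 + 512 = 576
576 → 5³ + 7³ + 6³ = 125 + 343 + 216 = 684
684 → 6³ + 8³ + 4³ = 216 + 512 + 64 = 792
792 → 7³ + 9³ + 2³ = 343 + 729 + 8 = 1080
1080 → 1³ + 0³ + 8³ + 0³ = 1 + 0 + 512 + 0 = 513
513 → 5³ + 1³ + 3³ = 125 + 1 + 27 = 153
153 → 1³ + 5³ + 3³ = 1 + 125 + 27 = 153  — 153 repeats.
That took 10 steps.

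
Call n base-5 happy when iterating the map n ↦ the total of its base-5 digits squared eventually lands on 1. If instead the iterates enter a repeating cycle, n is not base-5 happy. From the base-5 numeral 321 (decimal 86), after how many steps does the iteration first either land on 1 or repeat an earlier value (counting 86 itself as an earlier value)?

6

86 = (3,2,1)_5 → 3² + 2² + 1² = 9 + 4 + 1 = 14
14 = (2,4)_5 → 2² + 4² = 4 + 16 = 20
20 = (4,0)_5 → 4² + 0² = 16 + 0 = 16
16 = (3,1)_5 → 3² + 1² = 9 + 1 = 10
10 = (2,0)_5 → 2² + 0² = 4 + 0 = 4
4 = (4)_5 → 4² = 16  — 16 repeats.
That took 6 steps.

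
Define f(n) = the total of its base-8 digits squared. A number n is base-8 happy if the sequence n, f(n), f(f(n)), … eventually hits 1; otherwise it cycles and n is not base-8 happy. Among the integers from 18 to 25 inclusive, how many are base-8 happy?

18: 18 → 8 → 1  (reaches 1)
19: 19 → 13 → 26 → 13  (repeats 13)
20: 20 → 20  (repeats 20)
21: 21 → 29 → 34 → 20 → 20  (repeats 20)
22: 22 → 40 → 25 → 10 → 5 → 25  (repeats 25)
23: 23 → 53 → 61 → 74 → 6 → 36 → 32 → 16 → 4 → 16  (repeats 16)
24: 24 → 9 → 2 → 4 → 16 → 4  (repeats 4)
25: 25 → 10 → 5 → 25  (repeats 25)
base-8 happy: 18

1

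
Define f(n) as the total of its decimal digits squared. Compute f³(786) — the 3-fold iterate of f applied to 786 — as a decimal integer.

145

786 → 7² + 8² + 6² = 149
149 → 1² + 4² + 9² = 98
98 → 9² + 8² = 145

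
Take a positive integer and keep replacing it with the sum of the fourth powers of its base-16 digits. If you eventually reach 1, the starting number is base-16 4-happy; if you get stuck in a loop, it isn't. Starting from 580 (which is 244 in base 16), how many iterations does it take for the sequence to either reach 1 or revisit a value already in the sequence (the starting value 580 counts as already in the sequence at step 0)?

5

580 = (2,4,4)_16 → 528
528 = (2,1,0)_16 → 17
17 = (1,1)_16 → 2
2 = (2)_16 → 16
16 = (1,0)_16 → 1  — reached 1.
That took 5 steps.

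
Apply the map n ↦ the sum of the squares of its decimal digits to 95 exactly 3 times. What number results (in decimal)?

58

95 → 9² + 5² = 81 + 25 = 106
106 → 1² + 0² + 6² = 1 + 0 + 36 = 37
37 → 3² + 7² = 9 + 49 = 58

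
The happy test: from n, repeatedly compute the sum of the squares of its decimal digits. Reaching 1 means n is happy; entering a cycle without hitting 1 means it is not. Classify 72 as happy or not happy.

72 → 7² + 2² = 53
53 → 5² + 3² = 34
34 → 3² + 4² = 25
25 → 2² + 5² = 29
29 → 2² + 9² = 85
85 → 8² + 5² = 89
89 → 8² + 9² = 145
145 → 1² + 4² + 5² = 42
42 → 4² + 2² = 20
20 → 2² + 0² = 4
4 → 4² = 16
16 → 1² + 6² = 37
37 → 3² + 7² = 58
58 → 5² + 8² = 89  — 89 already seen; the sequence cycles without reaching 1.

not happy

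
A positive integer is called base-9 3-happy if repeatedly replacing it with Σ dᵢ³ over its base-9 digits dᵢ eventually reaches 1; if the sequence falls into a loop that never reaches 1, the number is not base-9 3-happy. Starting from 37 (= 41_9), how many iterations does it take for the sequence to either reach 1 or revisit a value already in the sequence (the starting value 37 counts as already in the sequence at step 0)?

6

37 = (4,1)_9 → 4³ + 1³ = 65
65 = (7,2)_9 → 7³ + 2³ = 351
351 = (4,3,0)_9 → 4³ + 3³ + 0³ = 91
91 = (1,1,1)_9 → 1³ + 1³ + 1³ = 3
3 = (3)_9 → 3³ = 27
27 = (3,0)_9 → 3³ + 0³ = 27  — 27 repeats.
That took 6 steps.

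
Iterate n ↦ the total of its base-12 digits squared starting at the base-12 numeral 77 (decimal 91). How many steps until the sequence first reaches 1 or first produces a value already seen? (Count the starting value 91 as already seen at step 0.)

8

91 = (7,7)_12 → 98
98 = (8,2)_12 → 68
68 = (5,8)_12 → 89
89 = (7,5)_12 → 74
74 = (6,2)_12 → 40
40 = (3,4)_12 → 25
25 = (2,1)_12 → 5
5 = (5)_12 → 25  — 25 repeats.
That took 8 steps.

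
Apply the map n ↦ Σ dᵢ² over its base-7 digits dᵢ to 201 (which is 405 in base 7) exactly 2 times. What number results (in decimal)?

61

201 = (4,0,5)_7 → 41
41 = (5,6)_7 → 61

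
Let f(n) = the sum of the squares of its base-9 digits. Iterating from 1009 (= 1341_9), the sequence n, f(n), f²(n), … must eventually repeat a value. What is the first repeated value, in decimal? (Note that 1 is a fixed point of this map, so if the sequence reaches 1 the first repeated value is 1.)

1009 = (1,3,4,1)_9 → 27
27 = (3,0)_9 → 9
9 = (1,0)_9 → 1  — reached the fixed point 1.
1 → 1, so 1 is the first repeated value.

1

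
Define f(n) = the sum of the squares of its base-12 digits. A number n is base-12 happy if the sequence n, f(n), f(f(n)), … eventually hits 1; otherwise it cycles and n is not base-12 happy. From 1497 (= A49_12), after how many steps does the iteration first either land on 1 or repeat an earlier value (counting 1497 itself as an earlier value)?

1497 = (10,4,9)_12 → 197
197 = (1,4,5)_12 → 42
42 = (3,6)_12 → 45
45 = (3,9)_12 → 90
90 = (7,6)_12 → 85
85 = (7,1)_12 → 50
50 = (4,2)_12 → 20
20 = (1,8)_12 → 65
65 = (5,5)_12 → 50  — 50 repeats.
That took 9 steps.

9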